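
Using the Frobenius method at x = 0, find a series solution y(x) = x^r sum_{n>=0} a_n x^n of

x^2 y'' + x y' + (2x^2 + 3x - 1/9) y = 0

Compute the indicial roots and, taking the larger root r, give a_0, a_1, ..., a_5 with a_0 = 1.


Write in Frobenius form y'' + (p(x)/x) y' + (q(x)/x^2) y = 0:
  p(x) = 1,  q(x) = 2x^2 + 3x - 1/9.
Indicial equation: r(r-1) + (1) r + (-1/9) = 0 -> roots r_1 = 1/3, r_2 = -1/3.
Take r = r_1 = 1/3. Let y(x) = x^r sum_{n>=0} a_n x^n with a_0 = 1.
Substitute y = x^r sum a_n x^n and match x^{r+n}. The recurrence is
  D(n) a_n + 3 a_{n-1} + 2 a_{n-2} = 0,  where D(n) = (r+n)(r+n-1) + (1)(r+n) + (-1/9).
  a_n = [-3 a_{n-1} - 2 a_{n-2}] / D(n).
Since the indicial polynomial factors as (r - r_1)(r - r_2), D(n) = (r_1 + n - r_1)(r_1 + n - r_2) = n(n + 2/3).
Evaluating step by step (a_0 = 1):
  n = 1: D(1) = 1(1 + 2/3) = 5/3; numerator = -3(1) = -3; a_1 = (-3)/(5/3) = -9/5
  n = 2: D(2) = 2(2 + 2/3) = 16/3; numerator = -3(-9/5) - 2(1) = 17/5; a_2 = (17/5)/(16/3) = 51/80
  n = 3: D(3) = 3(3 + 2/3) = 11; numerator = -3(51/80) - 2(-9/5) = 27/16; a_3 = (27/16)/(11) = 27/176
  n = 4: D(4) = 4(4 + 2/3) = 56/3; numerator = -3(27/176) - 2(51/80) = -1527/880; a_4 = (-1527/880)/(56/3) = -4581/49280
  n = 5: D(5) = 5(5 + 2/3) = 85/3; numerator = -3(-4581/49280) - 2(27/176) = -1377/49280; a_5 = (-1377/49280)/(85/3) = -243/246400

r = 1/3; a_0 = 1; a_1 = -9/5; a_2 = 51/80; a_3 = 27/176; a_4 = -4581/49280; a_5 = -243/246400


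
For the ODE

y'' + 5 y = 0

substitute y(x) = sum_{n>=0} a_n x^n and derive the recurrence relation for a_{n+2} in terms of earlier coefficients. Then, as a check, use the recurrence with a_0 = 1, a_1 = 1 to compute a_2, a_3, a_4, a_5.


Substitute y = sum_n a_n x^n into y'' + (const) y = 0.
y''(x) = sum_{n>=0} (n+2)(n+1) a_{n+2} x^n.
The ODE becomes sum_n [(n+2)(n+1) a_{n+2} + 5 a_n] x^n = 0.
Setting each coefficient to zero gives the recurrence:
  (n+2)(n+1) a_{n+2} + 5 a_n = 0,
  a_{n+2} = -5 / ((n+1)(n+2)) a_n.

Check with a_0 = 1, a_1 = 1 (apply the recurrence for n = 0, 1, 2, 3): a_0 = 1, a_1 = 1, a_2 = -5/2, a_3 = -5/6, a_4 = 25/24, a_5 = 5/24.

a_{n+2} = -5/((n+1)(n+2)) * a_n; check: a_0 = 1, a_1 = 1, a_2 = -5/2, a_3 = -5/6, a_4 = 25/24, a_5 = 5/24


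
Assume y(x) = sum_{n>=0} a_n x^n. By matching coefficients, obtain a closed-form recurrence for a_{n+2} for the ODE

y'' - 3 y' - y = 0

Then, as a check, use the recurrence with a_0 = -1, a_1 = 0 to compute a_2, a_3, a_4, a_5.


Substitute y = sum_n a_n x^n.
y''(x) has coefficient (n+2)(n+1) a_{n+2} at x^n;
-3 y'(x) has coefficient -3 (n+1) a_{n+1} at x^n;
-y(x) has coefficient -1 a_n at x^n.
Matching x^n: (n+2)(n+1) a_{n+2} - 3 (n+1) a_{n+1} - 1 a_n = 0.
Thus a_{n+2} = [3 (n+1) a_{n+1} + 1 a_n] / ((n+1)(n+2)).

Check with a_0 = -1, a_1 = 0 (apply the recurrence for n = 0, 1, 2, 3): a_0 = -1, a_1 = 0, a_2 = -1/2, a_3 = -1/2, a_4 = -5/12, a_5 = -11/40.

a_(n+2) = [3 (n+1) a_(n+1) + 1 a_n] / ((n+1)(n+2)); check: a_0 = -1, a_1 = 0, a_2 = -1/2, a_3 = -1/2, a_4 = -5/12, a_5 = -11/40


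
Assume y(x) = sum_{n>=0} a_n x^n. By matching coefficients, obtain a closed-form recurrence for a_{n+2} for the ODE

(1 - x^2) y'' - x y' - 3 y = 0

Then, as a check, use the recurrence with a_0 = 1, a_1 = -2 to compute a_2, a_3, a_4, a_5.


Substitute y = sum_n a_n x^n.
(1 - 1 x^2) y'' contributes (n+2)(n+1) a_{n+2} - n(n-1) a_n at x^n.
-x y'(x) contributes -n a_n at x^n.
-3 y(x) contributes -3 a_n at x^n.
Matching x^n: (n+2)(n+1) a_{n+2} + (-n(n-1) - n - 3) a_n = 0.
Thus a_{n+2} = (n(n-1) + n + 3) / ((n+1)(n+2)) * a_n.

Check with a_0 = 1, a_1 = -2 (apply the recurrence for n = 0, 1, 2, 3): a_0 = 1, a_1 = -2, a_2 = 3/2, a_3 = -4/3, a_4 = 7/8, a_5 = -4/5.

a_(n+2) = (n(n-1) + n + 3) / ((n+1)(n+2)) * a_n; check: a_0 = 1, a_1 = -2, a_2 = 3/2, a_3 = -4/3, a_4 = 7/8, a_5 = -4/5


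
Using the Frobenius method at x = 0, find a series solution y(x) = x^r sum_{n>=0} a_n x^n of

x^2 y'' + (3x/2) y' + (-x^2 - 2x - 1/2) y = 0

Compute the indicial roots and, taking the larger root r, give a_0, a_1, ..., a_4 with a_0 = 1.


Write in Frobenius form y'' + (p(x)/x) y' + (q(x)/x^2) y = 0:
  p(x) = 3/2,  q(x) = -x^2 - 2x - 1/2.
Indicial equation: r(r-1) + (3/2) r + (-1/2) = 0 -> roots r_1 = 1/2, r_2 = -1.
Take r = r_1 = 1/2. Let y(x) = x^r sum_{n>=0} a_n x^n with a_0 = 1.
Substitute y = x^r sum a_n x^n and match x^{r+n}. The recurrence is
  D(n) a_n - 2 a_{n-1} - 1 a_{n-2} = 0,  where D(n) = (r+n)(r+n-1) + (3/2)(r+n) + (-1/2).
  a_n = [2 a_{n-1} + 1 a_{n-2}] / D(n).
Since the indicial polynomial factors as (r - r_1)(r - r_2), D(n) = (r_1 + n - r_1)(r_1 + n - r_2) = n(n + 3/2).
Evaluating step by step (a_0 = 1):
  n = 1: D(1) = 1(1 + 3/2) = 5/2; numerator = 2(1) = 2; a_1 = (2)/(5/2) = 4/5
  n = 2: D(2) = 2(2 + 3/2) = 7; numerator = 2(4/5) + 1(1) = 13/5; a_2 = (13/5)/(7) = 13/35
  n = 3: D(3) = 3(3 + 3/2) = 27/2; numerator = 2(13/35) + 1(4/5) = 54/35; a_3 = (54/35)/(27/2) = 4/35
  n = 4: D(4) = 4(4 + 3/2) = 22; numerator = 2(4/35) + 1(13/35) = 3/5; a_4 = (3/5)/(22) = 3/110

r = 1/2; a_0 = 1; a_1 = 4/5; a_2 = 13/35; a_3 = 4/35; a_4 = 3/110


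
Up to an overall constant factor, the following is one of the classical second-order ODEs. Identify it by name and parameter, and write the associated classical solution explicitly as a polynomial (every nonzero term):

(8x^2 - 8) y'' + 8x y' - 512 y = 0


All three coefficients share the factor -8; dividing through by -8 gives  (1 - x^2) y'' - x y' + 64 y = 0.
This matches the Chebyshev equation (1 - x^2) y'' - x y' + n^2 y = 0 (note the -x y' term, not -2x y') with n^2 = 64, so n = 8; the polynomial solution is T_8(x).
With y = sum_k a_k x^k, matching x^k gives (k+2)(k+1) a_{k+2} = (k^2 - n^2) a_k = (k - 8)(k + 8) a_k. The right side vanishes at k = 8, so the series with the parity of 8 terminates at degree 8.
Standard normalization: leading coefficient of T_n is 2^(n-1), so a_8 = 2^7 = 128. Work downward with a_k = (k+1)(k+2) a_{k+2} / ((k - 8)(k + 8)):
  a_6 = (7)(8)(128) / ((6 - 8)(6 + 8)) = 7168/(-28) = -256
  a_4 = (5)(6)(-256) / ((4 - 8)(4 + 8)) = -7680/(-48) = 160
  a_2 = (3)(4)(160) / ((2 - 8)(2 + 8)) = 1920/(-60) = -32
  a_0 = (1)(2)(-32) / ((0 - 8)(0 + 8)) = -64/(-64) = 1
Hence T_8(x) = 128 x^8 - 256 x^6 + 160 x^4 - 32 x^2 + 1.

T_8(x); series = 128 x^8 - 256 x^6 + 160 x^4 - 32 x^2 + 1


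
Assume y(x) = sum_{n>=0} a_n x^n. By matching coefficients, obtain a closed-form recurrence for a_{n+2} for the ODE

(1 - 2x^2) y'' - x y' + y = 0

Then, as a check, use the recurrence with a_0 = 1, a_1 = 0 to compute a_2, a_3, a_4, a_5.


Substitute y = sum_n a_n x^n.
(1 - 2 x^2) y'' contributes (n+2)(n+1) a_{n+2} - 2 n(n-1) a_n at x^n.
-x y'(x) contributes -n a_n at x^n.
y(x) contributes 1 a_n at x^n.
Matching x^n: (n+2)(n+1) a_{n+2} + (-2 n(n-1) - n + 1) a_n = 0.
Thus a_{n+2} = (2 n(n-1) + n - 1) / ((n+1)(n+2)) * a_n.

Check with a_0 = 1, a_1 = 0 (apply the recurrence for n = 0, 1, 2, 3): a_0 = 1, a_1 = 0, a_2 = -1/2, a_3 = 0, a_4 = -5/24, a_5 = 0.

a_(n+2) = (2 n(n-1) + n - 1) / ((n+1)(n+2)) * a_n; check: a_0 = 1, a_1 = 0, a_2 = -1/2, a_3 = 0, a_4 = -5/24, a_5 = 0


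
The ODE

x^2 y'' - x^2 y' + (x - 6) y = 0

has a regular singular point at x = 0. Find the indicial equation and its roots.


Divide by x^2 to reach normal form y'' + P_1(x) y' + P_2(x) y = 0 with P_1(x) = -1 and P_2(x) = 1/x - 6/x^2.
x = 0 is a singular point because the y-coefficient 1/x - 6/x^2 has a pole at x = 0.
It is a regular singular point because x P_1(x) = p(x) = -x and x^2 P_2(x) = q(x) = x - 6 are polynomials, hence analytic at x = 0.
p(0) = 0,  q(0) = -6.
Indicial equation: r(r-1) + p(0) r + q(0) = 0, i.e. r^2 + (p(0) - 1) r + q(0) = 0, i.e. r^2 - 1 r - 6 = 0.
Discriminant: (-1)^2 - 4(-6) = 25, so r = (1 ± 5)/2.
Solving: r_1 = 3, r_2 = -2.

indicial: r^2 - 1 r - 6 = 0; roots r_1 = 3, r_2 = -2


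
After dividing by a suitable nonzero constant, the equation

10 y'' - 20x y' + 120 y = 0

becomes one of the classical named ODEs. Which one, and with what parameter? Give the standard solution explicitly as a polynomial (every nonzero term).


All three coefficients share the factor 10; dividing through by 10 gives  y'' - 2x y' + 12 y = 0.
This matches the Hermite equation y'' - 2x y' + 2n y = 0 with 2n = 12, so n = 6; the polynomial solution is H_6(x).
With y = sum_k a_k x^k, matching x^k gives (k+2)(k+1) a_{k+2} = 2(k - n) a_k = 2(k - 6) a_k. The right side vanishes at k = 6, so the series with the parity of 6 terminates at degree 6.
Standard normalization: leading coefficient of H_n is 2^n, so a_6 = 2^6 = 64. Work downward with a_k = (k+1)(k+2) a_{k+2} / (2(k - n)):
  a_4 = (5)(6)(64) / (2(4 - 6)) = 1920/(-4) = -480
  a_2 = (3)(4)(-480) / (2(2 - 6)) = -5760/(-8) = 720
  a_0 = (1)(2)(720) / (2(0 - 6)) = 1440/(-12) = -120
Hence H_6(x) = 64 x^6 - 480 x^4 + 720 x^2 - 120.

H_6(x); series = 64 x^6 - 480 x^4 + 720 x^2 - 120


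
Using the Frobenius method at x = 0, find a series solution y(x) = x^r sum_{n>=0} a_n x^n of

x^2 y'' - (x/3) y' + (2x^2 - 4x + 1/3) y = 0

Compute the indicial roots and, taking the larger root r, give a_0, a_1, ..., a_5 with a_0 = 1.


Write in Frobenius form y'' + (p(x)/x) y' + (q(x)/x^2) y = 0:
  p(x) = -1/3,  q(x) = 2x^2 - 4x + 1/3.
Indicial equation: r(r-1) + (-1/3) r + (1/3) = 0 -> roots r_1 = 1, r_2 = 1/3.
Take r = r_1 = 1. Let y(x) = x^r sum_{n>=0} a_n x^n with a_0 = 1.
Substitute y = x^r sum a_n x^n and match x^{r+n}. The recurrence is
  D(n) a_n - 4 a_{n-1} + 2 a_{n-2} = 0,  where D(n) = (r+n)(r+n-1) + (-1/3)(r+n) + (1/3).
  a_n = [4 a_{n-1} - 2 a_{n-2}] / D(n).
Since the indicial polynomial factors as (r - r_1)(r - r_2), D(n) = (r_1 + n - r_1)(r_1 + n - r_2) = n(n + 2/3).
Evaluating step by step (a_0 = 1):
  n = 1: D(1) = 1(1 + 2/3) = 5/3; numerator = 4(1) = 4; a_1 = (4)/(5/3) = 12/5
  n = 2: D(2) = 2(2 + 2/3) = 16/3; numerator = 4(12/5) - 2(1) = 38/5; a_2 = (38/5)/(16/3) = 57/40
  n = 3: D(3) = 3(3 + 2/3) = 11; numerator = 4(57/40) - 2(12/5) = 9/10; a_3 = (9/10)/(11) = 9/110
  n = 4: D(4) = 4(4 + 2/3) = 56/3; numerator = 4(9/110) - 2(57/40) = -111/44; a_4 = (-111/44)/(56/3) = -333/2464
  n = 5: D(5) = 5(5 + 2/3) = 85/3; numerator = 4(-333/2464) - 2(9/110) = -2169/3080; a_5 = (-2169/3080)/(85/3) = -6507/261800

r = 1; a_0 = 1; a_1 = 12/5; a_2 = 57/40; a_3 = 9/110; a_4 = -333/2464; a_5 = -6507/261800


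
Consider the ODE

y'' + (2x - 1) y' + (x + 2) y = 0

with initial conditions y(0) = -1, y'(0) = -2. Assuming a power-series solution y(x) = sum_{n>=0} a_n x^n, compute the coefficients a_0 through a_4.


Ansatz: y(x) = sum_{n>=0} a_n x^n, so y'(x) = sum_{n>=1} n a_n x^(n-1) and y''(x) = sum_{n>=2} n(n-1) a_n x^(n-2).
Substitute into P(x) y'' + Q(x) y' + R(x) y = 0 with P(x) = 1, Q(x) = 2x - 1, R(x) = x + 2, and match powers of x.
Initial conditions: a_0 = -1, a_1 = -2.
Setting the coefficient of each power of x to zero and solving order by order (substituting the coefficients already found):
  x^0: 2 a_2 - a_1 + 2 a_0 = 0  ->  2 a_2 = a_1 - 2 a_0 = 0  ->  a_2 = 0
  x^1: 6 a_3 - 2 a_2 + 4 a_1 + a_0 = 0  ->  6 a_3 = 2 a_2 - 4 a_1 - a_0 = 9  ->  a_3 = 3/2
  x^2: 12 a_4 - 3 a_3 + 6 a_2 + a_1 = 0  ->  12 a_4 = 3 a_3 - 6 a_2 - a_1 = 13/2  ->  a_4 = 13/24
Truncated series: y(x) = -1 - 2 x + (3/2) x^3 + (13/24) x^4 + O(x^5).

a_0 = -1; a_1 = -2; a_2 = 0; a_3 = 3/2; a_4 = 13/24


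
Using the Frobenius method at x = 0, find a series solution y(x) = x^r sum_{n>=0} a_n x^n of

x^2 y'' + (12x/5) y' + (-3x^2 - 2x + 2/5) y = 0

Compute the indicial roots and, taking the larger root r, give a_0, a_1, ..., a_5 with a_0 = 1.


Write in Frobenius form y'' + (p(x)/x) y' + (q(x)/x^2) y = 0:
  p(x) = 12/5,  q(x) = -3x^2 - 2x + 2/5.
Indicial equation: r(r-1) + (12/5) r + (2/5) = 0 -> roots r_1 = -2/5, r_2 = -1.
Take r = r_1 = -2/5. Let y(x) = x^r sum_{n>=0} a_n x^n with a_0 = 1.
Substitute y = x^r sum a_n x^n and match x^{r+n}. The recurrence is
  D(n) a_n - 2 a_{n-1} - 3 a_{n-2} = 0,  where D(n) = (r+n)(r+n-1) + (12/5)(r+n) + (2/5).
  a_n = [2 a_{n-1} + 3 a_{n-2}] / D(n).
Since the indicial polynomial factors as (r - r_1)(r - r_2), D(n) = (r_1 + n - r_1)(r_1 + n - r_2) = n(n + 3/5).
Evaluating step by step (a_0 = 1):
  n = 1: D(1) = 1(1 + 3/5) = 8/5; numerator = 2(1) = 2; a_1 = (2)/(8/5) = 5/4
  n = 2: D(2) = 2(2 + 3/5) = 26/5; numerator = 2(5/4) + 3(1) = 11/2; a_2 = (11/2)/(26/5) = 55/52
  n = 3: D(3) = 3(3 + 3/5) = 54/5; numerator = 2(55/52) + 3(5/4) = 305/52; a_3 = (305/52)/(54/5) = 1525/2808
  n = 4: D(4) = 4(4 + 3/5) = 92/5; numerator = 2(1525/2808) + 3(55/52) = 115/27; a_4 = (115/27)/(92/5) = 25/108
  n = 5: D(5) = 5(5 + 3/5) = 28; numerator = 2(25/108) + 3(1525/2808) = 5875/2808; a_5 = (5875/2808)/(28) = 5875/78624

r = -2/5; a_0 = 1; a_1 = 5/4; a_2 = 55/52; a_3 = 1525/2808; a_4 = 25/108; a_5 = 5875/78624


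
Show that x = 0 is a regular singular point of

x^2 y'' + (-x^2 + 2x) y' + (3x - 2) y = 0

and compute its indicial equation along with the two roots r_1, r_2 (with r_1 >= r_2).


Divide by x^2 to reach normal form y'' + P_1(x) y' + P_2(x) y = 0 with P_1(x) = -1 + 2/x and P_2(x) = 3/x - 2/x^2.
x = 0 is a singular point because the y'-coefficient -1 + 2/x has a pole at x = 0 and the y-coefficient 3/x - 2/x^2 has a pole at x = 0.
It is a regular singular point because x P_1(x) = p(x) = 2 - x and x^2 P_2(x) = q(x) = 3x - 2 are polynomials, hence analytic at x = 0.
p(0) = 2,  q(0) = -2.
Indicial equation: r(r-1) + p(0) r + q(0) = 0, i.e. r^2 + (p(0) - 1) r + q(0) = 0, i.e. r^2 + 1 r - 2 = 0.
Discriminant: (1)^2 - 4(-2) = 9, so r = (-1 ± 3)/2.
Solving: r_1 = 1, r_2 = -2.

indicial: r^2 + 1 r - 2 = 0; roots r_1 = 1, r_2 = -2


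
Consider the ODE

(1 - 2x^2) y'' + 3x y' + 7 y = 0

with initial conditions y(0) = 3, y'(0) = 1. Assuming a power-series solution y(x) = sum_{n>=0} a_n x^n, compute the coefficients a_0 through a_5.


Ansatz: y(x) = sum_{n>=0} a_n x^n, so y'(x) = sum_{n>=1} n a_n x^(n-1) and y''(x) = sum_{n>=2} n(n-1) a_n x^(n-2).
Substitute into P(x) y'' + Q(x) y' + R(x) y = 0 with P(x) = 1 - 2x^2, Q(x) = 3x, R(x) = 7, and match powers of x.
Initial conditions: a_0 = 3, a_1 = 1.
Setting the coefficient of each power of x to zero and solving order by order (substituting the coefficients already found):
  x^0: 2 a_2 + 7 a_0 = 0  ->  2 a_2 = -7 a_0 = -21  ->  a_2 = -21/2
  x^1: 6 a_3 + 10 a_1 = 0  ->  6 a_3 = -10 a_1 = -10  ->  a_3 = -5/3
  x^2: 12 a_4 + 9 a_2 = 0  ->  12 a_4 = -9 a_2 = 189/2  ->  a_4 = 63/8
  x^3: 20 a_5 + 4 a_3 = 0  ->  20 a_5 = -4 a_3 = 20/3  ->  a_5 = 1/3
Truncated series: y(x) = 3 + x - (21/2) x^2 - (5/3) x^3 + (63/8) x^4 + (1/3) x^5 + O(x^6).

a_0 = 3; a_1 = 1; a_2 = -21/2; a_3 = -5/3; a_4 = 63/8; a_5 = 1/3


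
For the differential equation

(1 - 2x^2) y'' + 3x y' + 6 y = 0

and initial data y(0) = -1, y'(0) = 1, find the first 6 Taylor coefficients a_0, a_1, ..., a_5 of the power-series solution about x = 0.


Ansatz: y(x) = sum_{n>=0} a_n x^n, so y'(x) = sum_{n>=1} n a_n x^(n-1) and y''(x) = sum_{n>=2} n(n-1) a_n x^(n-2).
Substitute into P(x) y'' + Q(x) y' + R(x) y = 0 with P(x) = 1 - 2x^2, Q(x) = 3x, R(x) = 6, and match powers of x.
Initial conditions: a_0 = -1, a_1 = 1.
Setting the coefficient of each power of x to zero and solving order by order (substituting the coefficients already found):
  x^0: 2 a_2 + 6 a_0 = 0  ->  2 a_2 = -6 a_0 = 6  ->  a_2 = 3
  x^1: 6 a_3 + 9 a_1 = 0  ->  6 a_3 = -9 a_1 = -9  ->  a_3 = -3/2
  x^2: 12 a_4 + 8 a_2 = 0  ->  12 a_4 = -8 a_2 = -24  ->  a_4 = -2
  x^3: 20 a_5 + 3 a_3 = 0  ->  20 a_5 = -3 a_3 = 9/2  ->  a_5 = 9/40
Truncated series: y(x) = -1 + x + 3 x^2 - (3/2) x^3 - 2 x^4 + (9/40) x^5 + O(x^6).

a_0 = -1; a_1 = 1; a_2 = 3; a_3 = -3/2; a_4 = -2; a_5 = 9/40


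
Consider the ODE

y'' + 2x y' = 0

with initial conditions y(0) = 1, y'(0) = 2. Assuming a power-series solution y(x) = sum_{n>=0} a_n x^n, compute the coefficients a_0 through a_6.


Ansatz: y(x) = sum_{n>=0} a_n x^n, so y'(x) = sum_{n>=1} n a_n x^(n-1) and y''(x) = sum_{n>=2} n(n-1) a_n x^(n-2).
Substitute into P(x) y'' + Q(x) y' + R(x) y = 0 with P(x) = 1, Q(x) = 2x, R(x) = 0, and match powers of x.
Initial conditions: a_0 = 1, a_1 = 2.
Setting the coefficient of each power of x to zero and solving order by order (substituting the coefficients already found):
  x^0: 2 a_2 = 0  ->  a_2 = 0
  x^1: 6 a_3 + 2 a_1 = 0  ->  6 a_3 = -2 a_1 = -4  ->  a_3 = -2/3
  x^2: 12 a_4 + 4 a_2 = 0  ->  12 a_4 = -4 a_2 = 0  ->  a_4 = 0
  x^3: 20 a_5 + 6 a_3 = 0  ->  20 a_5 = -6 a_3 = 4  ->  a_5 = 1/5
  x^4: 30 a_6 + 8 a_4 = 0  ->  30 a_6 = -8 a_4 = 0  ->  a_6 = 0
Truncated series: y(x) = 1 + 2 x - (2/3) x^3 + (1/5) x^5 + O(x^7).

a_0 = 1; a_1 = 2; a_2 = 0; a_3 = -2/3; a_4 = 0; a_5 = 1/5; a_6 = 0


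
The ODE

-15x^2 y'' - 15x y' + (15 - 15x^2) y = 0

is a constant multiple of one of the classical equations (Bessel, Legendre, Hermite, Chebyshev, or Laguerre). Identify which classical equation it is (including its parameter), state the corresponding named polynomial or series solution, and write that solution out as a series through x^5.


All three coefficients share the factor -15; dividing through by -15 gives  x^2 y'' + x y' + (x^2 - 1) y = 0.
This matches the Bessel equation x^2 y'' + x y' + (x^2 - nu^2) y = 0 with nu^2 = 1, so nu = 1; the solution bounded at x = 0 is J_1(x).
Frobenius at x = 0: indicial roots ±nu; for r = nu the recurrence k(k + 2nu) c_k = -c_{k-2} gives the standard series J_nu(x) = sum_{k>=0} (-1)^k / (k! (k+nu)!) (x/2)^(2k+nu). Evaluate the first 3 terms:
  k = 0: (-1)^0 / (0! * 1! * 2^1) x^1 = 1/(1*1*2) x^1 = (1/2) x^1
  k = 1: (-1)^1 / (1! * 2! * 2^3) x^3 = -1/(1*2*8) x^3 = (-1/16) x^3
  k = 2: (-1)^2 / (2! * 3! * 2^5) x^5 = 1/(2*6*32) x^5 = (1/384) x^5
Hence J_1(x) = x^5/384 - x^3/16 + x/2 + ....

J_1(x); series = x^5/384 - x^3/16 + x/2


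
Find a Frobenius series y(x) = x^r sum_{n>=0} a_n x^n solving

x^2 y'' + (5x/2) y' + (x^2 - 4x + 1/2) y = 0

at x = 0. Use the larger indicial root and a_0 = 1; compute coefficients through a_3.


Write in Frobenius form y'' + (p(x)/x) y' + (q(x)/x^2) y = 0:
  p(x) = 5/2,  q(x) = x^2 - 4x + 1/2.
Indicial equation: r(r-1) + (5/2) r + (1/2) = 0 -> roots r_1 = -1/2, r_2 = -1.
Take r = r_1 = -1/2. Let y(x) = x^r sum_{n>=0} a_n x^n with a_0 = 1.
Substitute y = x^r sum a_n x^n and match x^{r+n}. The recurrence is
  D(n) a_n - 4 a_{n-1} + 1 a_{n-2} = 0,  where D(n) = (r+n)(r+n-1) + (5/2)(r+n) + (1/2).
  a_n = [4 a_{n-1} - 1 a_{n-2}] / D(n).
Since the indicial polynomial factors as (r - r_1)(r - r_2), D(n) = (r_1 + n - r_1)(r_1 + n - r_2) = n(n + 1/2).
Evaluating step by step (a_0 = 1):
  n = 1: D(1) = 1(1 + 1/2) = 3/2; numerator = 4(1) = 4; a_1 = (4)/(3/2) = 8/3
  n = 2: D(2) = 2(2 + 1/2) = 5; numerator = 4(8/3) - 1(1) = 29/3; a_2 = (29/3)/(5) = 29/15
  n = 3: D(3) = 3(3 + 1/2) = 21/2; numerator = 4(29/15) - 1(8/3) = 76/15; a_3 = (76/15)/(21/2) = 152/315

r = -1/2; a_0 = 1; a_1 = 8/3; a_2 = 29/15; a_3 = 152/315


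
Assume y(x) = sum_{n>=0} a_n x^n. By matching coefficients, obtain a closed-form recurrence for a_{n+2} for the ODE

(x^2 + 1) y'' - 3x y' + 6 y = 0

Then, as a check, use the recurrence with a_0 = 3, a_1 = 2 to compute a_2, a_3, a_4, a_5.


Substitute y = sum_n a_n x^n.
(1 + 1 x^2) y'' contributes (n+2)(n+1) a_{n+2} + n(n-1) a_n at x^n.
-3 x y'(x) contributes -3 n a_n at x^n.
6 y(x) contributes 6 a_n at x^n.
Matching x^n: (n+2)(n+1) a_{n+2} + (n(n-1) - 3 n + 6) a_n = 0.
Thus a_{n+2} = (-n(n-1) + 3 n - 6) / ((n+1)(n+2)) * a_n.

Check with a_0 = 3, a_1 = 2 (apply the recurrence for n = 0, 1, 2, 3): a_0 = 3, a_1 = 2, a_2 = -9, a_3 = -1, a_4 = 3/2, a_5 = 3/20.

a_(n+2) = (-n(n-1) + 3 n - 6) / ((n+1)(n+2)) * a_n; check: a_0 = 3, a_1 = 2, a_2 = -9, a_3 = -1, a_4 = 3/2, a_5 = 3/20


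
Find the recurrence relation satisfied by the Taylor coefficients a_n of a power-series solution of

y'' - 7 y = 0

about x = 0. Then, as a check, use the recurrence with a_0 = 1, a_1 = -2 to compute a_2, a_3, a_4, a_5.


Substitute y = sum_n a_n x^n into y'' + (const) y = 0.
y''(x) = sum_{n>=0} (n+2)(n+1) a_{n+2} x^n.
The ODE becomes sum_n [(n+2)(n+1) a_{n+2} - 7 a_n] x^n = 0.
Setting each coefficient to zero gives the recurrence:
  (n+2)(n+1) a_{n+2} - 7 a_n = 0,
  a_{n+2} = 7 / ((n+1)(n+2)) a_n.

Check with a_0 = 1, a_1 = -2 (apply the recurrence for n = 0, 1, 2, 3): a_0 = 1, a_1 = -2, a_2 = 7/2, a_3 = -7/3, a_4 = 49/24, a_5 = -49/60.

a_{n+2} = 7/((n+1)(n+2)) * a_n; check: a_0 = 1, a_1 = -2, a_2 = 7/2, a_3 = -7/3, a_4 = 49/24, a_5 = -49/60


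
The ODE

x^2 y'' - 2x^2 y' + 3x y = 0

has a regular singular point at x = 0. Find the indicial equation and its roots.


Divide by x^2 to reach normal form y'' + P_1(x) y' + P_2(x) y = 0 with P_1(x) = -2 and P_2(x) = 3/x.
x = 0 is a singular point because the y-coefficient 3/x has a pole at x = 0.
It is a regular singular point because x P_1(x) = p(x) = -2x and x^2 P_2(x) = q(x) = 3x are polynomials, hence analytic at x = 0.
p(0) = 0,  q(0) = 0.
Indicial equation: r(r-1) + p(0) r + q(0) = 0, i.e. r^2 + (p(0) - 1) r + q(0) = 0, i.e. r^2 - 1 r = 0.
Discriminant: (-1)^2 - 4(0) = 1, so r = (1 ± 1)/2.
Solving: r_1 = 1, r_2 = 0.

indicial: r^2 - 1 r = 0; roots r_1 = 1, r_2 = 0


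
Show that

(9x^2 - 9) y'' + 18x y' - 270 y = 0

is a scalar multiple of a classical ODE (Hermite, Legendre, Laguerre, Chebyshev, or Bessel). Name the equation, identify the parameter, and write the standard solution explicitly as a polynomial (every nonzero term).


All three coefficients share the factor -9; dividing through by -9 gives  (1 - x^2) y'' - 2x y' + 30 y = 0.
This matches the Legendre equation (1 - x^2) y'' - 2x y' + n(n+1) y = 0 (note the -2x y' term) with n(n+1) = 30, so n = 5; the polynomial solution is P_5(x).
With y = sum_k a_k x^k, matching x^k gives (k+2)(k+1) a_{k+2} = [k(k+1) - n(n+1)] a_k = (k - 5)(k + 6) a_k. The right side vanishes at k = 5, so the series with the parity of 5 terminates at degree 5.
Standard normalization (P_n(1) = 1): leading coefficient (2n)!/(2^n (n!)^2) = 3628800/(32*14400) = 63/8, so a_5 = 63/8. Work downward with a_k = (k+1)(k+2) a_{k+2} / ((k - 5)(k + 6)):
  a_3 = (4)(5)(63/8) / ((3 - 5)(3 + 6)) = (315/2)/(-18) = -35/4
  a_1 = (2)(3)(-35/4) / ((1 - 5)(1 + 6)) = (-105/2)/(-28) = 15/8
Hence P_5(x) = 63 x^5/8 - 35 x^3/4 + 15 x/8.

P_5(x); series = 63 x^5/8 - 35 x^3/4 + 15 x/8


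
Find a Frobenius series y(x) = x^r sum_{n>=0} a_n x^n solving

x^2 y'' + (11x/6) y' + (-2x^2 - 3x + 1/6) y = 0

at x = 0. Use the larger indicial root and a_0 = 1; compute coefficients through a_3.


Write in Frobenius form y'' + (p(x)/x) y' + (q(x)/x^2) y = 0:
  p(x) = 11/6,  q(x) = -2x^2 - 3x + 1/6.
Indicial equation: r(r-1) + (11/6) r + (1/6) = 0 -> roots r_1 = -1/3, r_2 = -1/2.
Take r = r_1 = -1/3. Let y(x) = x^r sum_{n>=0} a_n x^n with a_0 = 1.
Substitute y = x^r sum a_n x^n and match x^{r+n}. The recurrence is
  D(n) a_n - 3 a_{n-1} - 2 a_{n-2} = 0,  where D(n) = (r+n)(r+n-1) + (11/6)(r+n) + (1/6).
  a_n = [3 a_{n-1} + 2 a_{n-2}] / D(n).
Since the indicial polynomial factors as (r - r_1)(r - r_2), D(n) = (r_1 + n - r_1)(r_1 + n - r_2) = n(n + 1/6).
Evaluating step by step (a_0 = 1):
  n = 1: D(1) = 1(1 + 1/6) = 7/6; numerator = 3(1) = 3; a_1 = (3)/(7/6) = 18/7
  n = 2: D(2) = 2(2 + 1/6) = 13/3; numerator = 3(18/7) + 2(1) = 68/7; a_2 = (68/7)/(13/3) = 204/91
  n = 3: D(3) = 3(3 + 1/6) = 19/2; numerator = 3(204/91) + 2(18/7) = 1080/91; a_3 = (1080/91)/(19/2) = 2160/1729

r = -1/3; a_0 = 1; a_1 = 18/7; a_2 = 204/91; a_3 = 2160/1729


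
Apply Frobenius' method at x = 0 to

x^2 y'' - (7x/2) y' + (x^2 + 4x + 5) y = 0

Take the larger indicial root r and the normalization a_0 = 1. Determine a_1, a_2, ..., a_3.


Write in Frobenius form y'' + (p(x)/x) y' + (q(x)/x^2) y = 0:
  p(x) = -7/2,  q(x) = x^2 + 4x + 5.
Indicial equation: r(r-1) + (-7/2) r + (5) = 0 -> roots r_1 = 5/2, r_2 = 2.
Take r = r_1 = 5/2. Let y(x) = x^r sum_{n>=0} a_n x^n with a_0 = 1.
Substitute y = x^r sum a_n x^n and match x^{r+n}. The recurrence is
  D(n) a_n + 4 a_{n-1} + 1 a_{n-2} = 0,  where D(n) = (r+n)(r+n-1) + (-7/2)(r+n) + (5).
  a_n = [-4 a_{n-1} - 1 a_{n-2}] / D(n).
Since the indicial polynomial factors as (r - r_1)(r - r_2), D(n) = (r_1 + n - r_1)(r_1 + n - r_2) = n(n + 1/2).
Evaluating step by step (a_0 = 1):
  n = 1: D(1) = 1(1 + 1/2) = 3/2; numerator = -4(1) = -4; a_1 = (-4)/(3/2) = -8/3
  n = 2: D(2) = 2(2 + 1/2) = 5; numerator = -4(-8/3) - 1(1) = 29/3; a_2 = (29/3)/(5) = 29/15
  n = 3: D(3) = 3(3 + 1/2) = 21/2; numerator = -4(29/15) - 1(-8/3) = -76/15; a_3 = (-76/15)/(21/2) = -152/315

r = 5/2; a_0 = 1; a_1 = -8/3; a_2 = 29/15; a_3 = -152/315


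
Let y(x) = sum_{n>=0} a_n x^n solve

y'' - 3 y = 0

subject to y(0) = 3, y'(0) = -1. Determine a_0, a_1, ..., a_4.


Ansatz: y(x) = sum_{n>=0} a_n x^n, so y'(x) = sum_{n>=1} n a_n x^(n-1) and y''(x) = sum_{n>=2} n(n-1) a_n x^(n-2).
Substitute into P(x) y'' + Q(x) y' + R(x) y = 0 with P(x) = 1, Q(x) = 0, R(x) = -3, and match powers of x.
Initial conditions: a_0 = 3, a_1 = -1.
Setting the coefficient of each power of x to zero and solving order by order (substituting the coefficients already found):
  x^0: 2 a_2 - 3 a_0 = 0  ->  2 a_2 = 3 a_0 = 9  ->  a_2 = 9/2
  x^1: 6 a_3 - 3 a_1 = 0  ->  6 a_3 = 3 a_1 = -3  ->  a_3 = -1/2
  x^2: 12 a_4 - 3 a_2 = 0  ->  12 a_4 = 3 a_2 = 27/2  ->  a_4 = 9/8
Truncated series: y(x) = 3 - x + (9/2) x^2 - (1/2) x^3 + (9/8) x^4 + O(x^5).

a_0 = 3; a_1 = -1; a_2 = 9/2; a_3 = -1/2; a_4 = 9/8


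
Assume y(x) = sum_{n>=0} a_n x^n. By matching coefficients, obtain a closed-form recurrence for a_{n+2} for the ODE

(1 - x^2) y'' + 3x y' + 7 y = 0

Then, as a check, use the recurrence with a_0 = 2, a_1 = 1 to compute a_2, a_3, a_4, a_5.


Substitute y = sum_n a_n x^n.
(1 - 1 x^2) y'' contributes (n+2)(n+1) a_{n+2} - n(n-1) a_n at x^n.
3 x y'(x) contributes 3 n a_n at x^n.
7 y(x) contributes 7 a_n at x^n.
Matching x^n: (n+2)(n+1) a_{n+2} + (-n(n-1) + 3 n + 7) a_n = 0.
Thus a_{n+2} = (n(n-1) - 3 n - 7) / ((n+1)(n+2)) * a_n.

Check with a_0 = 2, a_1 = 1 (apply the recurrence for n = 0, 1, 2, 3): a_0 = 2, a_1 = 1, a_2 = -7, a_3 = -5/3, a_4 = 77/12, a_5 = 5/6.

a_(n+2) = (n(n-1) - 3 n - 7) / ((n+1)(n+2)) * a_n; check: a_0 = 2, a_1 = 1, a_2 = -7, a_3 = -5/3, a_4 = 77/12, a_5 = 5/6


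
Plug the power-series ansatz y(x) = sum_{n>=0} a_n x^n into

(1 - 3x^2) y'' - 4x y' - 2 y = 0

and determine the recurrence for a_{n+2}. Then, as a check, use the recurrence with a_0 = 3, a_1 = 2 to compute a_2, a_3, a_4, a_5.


Substitute y = sum_n a_n x^n.
(1 - 3 x^2) y'' contributes (n+2)(n+1) a_{n+2} - 3 n(n-1) a_n at x^n.
-4 x y'(x) contributes -4 n a_n at x^n.
-2 y(x) contributes -2 a_n at x^n.
Matching x^n: (n+2)(n+1) a_{n+2} + (-3 n(n-1) - 4 n - 2) a_n = 0.
Thus a_{n+2} = (3 n(n-1) + 4 n + 2) / ((n+1)(n+2)) * a_n.

Check with a_0 = 3, a_1 = 2 (apply the recurrence for n = 0, 1, 2, 3): a_0 = 3, a_1 = 2, a_2 = 3, a_3 = 2, a_4 = 4, a_5 = 16/5.

a_(n+2) = (3 n(n-1) + 4 n + 2) / ((n+1)(n+2)) * a_n; check: a_0 = 3, a_1 = 2, a_2 = 3, a_3 = 2, a_4 = 4, a_5 = 16/5


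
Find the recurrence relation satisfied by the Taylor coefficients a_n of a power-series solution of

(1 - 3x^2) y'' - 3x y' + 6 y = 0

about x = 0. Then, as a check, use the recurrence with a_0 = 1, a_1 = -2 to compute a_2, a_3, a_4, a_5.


Substitute y = sum_n a_n x^n.
(1 - 3 x^2) y'' contributes (n+2)(n+1) a_{n+2} - 3 n(n-1) a_n at x^n.
-3 x y'(x) contributes -3 n a_n at x^n.
6 y(x) contributes 6 a_n at x^n.
Matching x^n: (n+2)(n+1) a_{n+2} + (-3 n(n-1) - 3 n + 6) a_n = 0.
Thus a_{n+2} = (3 n(n-1) + 3 n - 6) / ((n+1)(n+2)) * a_n.

Check with a_0 = 1, a_1 = -2 (apply the recurrence for n = 0, 1, 2, 3): a_0 = 1, a_1 = -2, a_2 = -3, a_3 = 1, a_4 = -3/2, a_5 = 21/20.

a_(n+2) = (3 n(n-1) + 3 n - 6) / ((n+1)(n+2)) * a_n; check: a_0 = 1, a_1 = -2, a_2 = -3, a_3 = 1, a_4 = -3/2, a_5 = 21/20


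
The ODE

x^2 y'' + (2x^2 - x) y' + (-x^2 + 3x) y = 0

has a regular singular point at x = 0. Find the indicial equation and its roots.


Divide by x^2 to reach normal form y'' + P_1(x) y' + P_2(x) y = 0 with P_1(x) = 2 - 1/x and P_2(x) = -1 + 3/x.
x = 0 is a singular point because the y'-coefficient 2 - 1/x has a pole at x = 0 and the y-coefficient -1 + 3/x has a pole at x = 0.
It is a regular singular point because x P_1(x) = p(x) = 2x - 1 and x^2 P_2(x) = q(x) = -x^2 + 3x are polynomials, hence analytic at x = 0.
p(0) = -1,  q(0) = 0.
Indicial equation: r(r-1) + p(0) r + q(0) = 0, i.e. r^2 + (p(0) - 1) r + q(0) = 0, i.e. r^2 - 2 r = 0.
Discriminant: (-2)^2 - 4(0) = 4, so r = (2 ± 2)/2.
Solving: r_1 = 2, r_2 = 0.

indicial: r^2 - 2 r = 0; roots r_1 = 2, r_2 = 0


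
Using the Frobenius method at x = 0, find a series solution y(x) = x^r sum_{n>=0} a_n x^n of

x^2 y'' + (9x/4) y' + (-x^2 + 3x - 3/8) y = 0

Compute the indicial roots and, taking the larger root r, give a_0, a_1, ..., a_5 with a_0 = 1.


Write in Frobenius form y'' + (p(x)/x) y' + (q(x)/x^2) y = 0:
  p(x) = 9/4,  q(x) = -x^2 + 3x - 3/8.
Indicial equation: r(r-1) + (9/4) r + (-3/8) = 0 -> roots r_1 = 1/4, r_2 = -3/2.
Take r = r_1 = 1/4. Let y(x) = x^r sum_{n>=0} a_n x^n with a_0 = 1.
Substitute y = x^r sum a_n x^n and match x^{r+n}. The recurrence is
  D(n) a_n + 3 a_{n-1} - 1 a_{n-2} = 0,  where D(n) = (r+n)(r+n-1) + (9/4)(r+n) + (-3/8).
  a_n = [-3 a_{n-1} + 1 a_{n-2}] / D(n).
Since the indicial polynomial factors as (r - r_1)(r - r_2), D(n) = (r_1 + n - r_1)(r_1 + n - r_2) = n(n + 7/4).
Evaluating step by step (a_0 = 1):
  n = 1: D(1) = 1(1 + 7/4) = 11/4; numerator = -3(1) = -3; a_1 = (-3)/(11/4) = -12/11
  n = 2: D(2) = 2(2 + 7/4) = 15/2; numerator = -3(-12/11) + 1(1) = 47/11; a_2 = (47/11)/(15/2) = 94/165
  n = 3: D(3) = 3(3 + 7/4) = 57/4; numerator = -3(94/165) + 1(-12/11) = -14/5; a_3 = (-14/5)/(57/4) = -56/285
  n = 4: D(4) = 4(4 + 7/4) = 23; numerator = -3(-56/285) + 1(94/165) = 3634/3135; a_4 = (3634/3135)/(23) = 158/3135
  n = 5: D(5) = 5(5 + 7/4) = 135/4; numerator = -3(158/3135) + 1(-56/285) = -218/627; a_5 = (-218/627)/(135/4) = -872/84645

r = 1/4; a_0 = 1; a_1 = -12/11; a_2 = 94/165; a_3 = -56/285; a_4 = 158/3135; a_5 = -872/84645


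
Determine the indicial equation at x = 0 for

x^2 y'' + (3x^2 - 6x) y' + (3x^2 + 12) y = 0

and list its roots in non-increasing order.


Divide by x^2 to reach normal form y'' + P_1(x) y' + P_2(x) y = 0 with P_1(x) = 3 - 6/x and P_2(x) = 3 + 12/x^2.
x = 0 is a singular point because the y'-coefficient 3 - 6/x has a pole at x = 0 and the y-coefficient 3 + 12/x^2 has a pole at x = 0.
It is a regular singular point because x P_1(x) = p(x) = 3x - 6 and x^2 P_2(x) = q(x) = 3x^2 + 12 are polynomials, hence analytic at x = 0.
p(0) = -6,  q(0) = 12.
Indicial equation: r(r-1) + p(0) r + q(0) = 0, i.e. r^2 + (p(0) - 1) r + q(0) = 0, i.e. r^2 - 7 r + 12 = 0.
Discriminant: (-7)^2 - 4(12) = 1, so r = (7 ± 1)/2.
Solving: r_1 = 4, r_2 = 3.

indicial: r^2 - 7 r + 12 = 0; roots r_1 = 4, r_2 = 3


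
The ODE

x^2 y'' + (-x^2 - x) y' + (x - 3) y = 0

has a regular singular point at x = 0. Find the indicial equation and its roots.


Divide by x^2 to reach normal form y'' + P_1(x) y' + P_2(x) y = 0 with P_1(x) = -1 - 1/x and P_2(x) = 1/x - 3/x^2.
x = 0 is a singular point because the y'-coefficient -1 - 1/x has a pole at x = 0 and the y-coefficient 1/x - 3/x^2 has a pole at x = 0.
It is a regular singular point because x P_1(x) = p(x) = -x - 1 and x^2 P_2(x) = q(x) = x - 3 are polynomials, hence analytic at x = 0.
p(0) = -1,  q(0) = -3.
Indicial equation: r(r-1) + p(0) r + q(0) = 0, i.e. r^2 + (p(0) - 1) r + q(0) = 0, i.e. r^2 - 2 r - 3 = 0.
Discriminant: (-2)^2 - 4(-3) = 16, so r = (2 ± 4)/2.
Solving: r_1 = 3, r_2 = -1.

indicial: r^2 - 2 r - 3 = 0; roots r_1 = 3, r_2 = -1


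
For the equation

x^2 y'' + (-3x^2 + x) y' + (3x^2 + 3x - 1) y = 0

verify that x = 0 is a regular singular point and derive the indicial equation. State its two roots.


Divide by x^2 to reach normal form y'' + P_1(x) y' + P_2(x) y = 0 with P_1(x) = -3 + 1/x and P_2(x) = 3 + 3/x - 1/x^2.
x = 0 is a singular point because the y'-coefficient -3 + 1/x has a pole at x = 0 and the y-coefficient 3 + 3/x - 1/x^2 has a pole at x = 0.
It is a regular singular point because x P_1(x) = p(x) = 1 - 3x and x^2 P_2(x) = q(x) = 3x^2 + 3x - 1 are polynomials, hence analytic at x = 0.
p(0) = 1,  q(0) = -1.
Indicial equation: r(r-1) + p(0) r + q(0) = 0, i.e. r^2 + (p(0) - 1) r + q(0) = 0, i.e. r^2 - 1 = 0.
Discriminant: (0)^2 - 4(-1) = 4, so r = (0 ± 2)/2.
Solving: r_1 = 1, r_2 = -1.

indicial: r^2 - 1 = 0; roots r_1 = 1, r_2 = -1


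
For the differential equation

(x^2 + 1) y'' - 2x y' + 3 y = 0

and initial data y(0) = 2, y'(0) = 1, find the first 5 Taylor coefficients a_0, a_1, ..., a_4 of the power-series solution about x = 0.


Ansatz: y(x) = sum_{n>=0} a_n x^n, so y'(x) = sum_{n>=1} n a_n x^(n-1) and y''(x) = sum_{n>=2} n(n-1) a_n x^(n-2).
Substitute into P(x) y'' + Q(x) y' + R(x) y = 0 with P(x) = x^2 + 1, Q(x) = -2x, R(x) = 3, and match powers of x.
Initial conditions: a_0 = 2, a_1 = 1.
Setting the coefficient of each power of x to zero and solving order by order (substituting the coefficients already found):
  x^0: 2 a_2 + 3 a_0 = 0  ->  2 a_2 = -3 a_0 = -6  ->  a_2 = -3
  x^1: 6 a_3 + a_1 = 0  ->  6 a_3 = -a_1 = -1  ->  a_3 = -1/6
  x^2: 12 a_4 + a_2 = 0  ->  12 a_4 = -a_2 = 3  ->  a_4 = 1/4
Truncated series: y(x) = 2 + x - 3 x^2 - (1/6) x^3 + (1/4) x^4 + O(x^5).

a_0 = 2; a_1 = 1; a_2 = -3; a_3 = -1/6; a_4 = 1/4


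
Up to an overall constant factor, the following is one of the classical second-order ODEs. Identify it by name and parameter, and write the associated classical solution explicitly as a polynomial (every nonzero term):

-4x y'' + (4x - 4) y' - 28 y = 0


All three coefficients share the factor -4; dividing through by -4 gives  x y'' + (1 - x) y' + 7 y = 0.
This matches the Laguerre equation x y'' + (1 - x) y' + n y = 0 with n = 7; the polynomial solution is L_7(x).
With y = sum_k a_k x^k, matching x^k gives (k+1)k a_{k+1} + (k+1) a_{k+1} - k a_k + n a_k = 0, i.e. (k+1)^2 a_{k+1} = (k - n) a_k = (k - 7) a_k. The right side vanishes at k = 7, so the series terminates at degree 7.
Standard normalization L_n(0) = 1 gives a_0 = 1. Work upward with a_{k+1} = (k - 7) a_k / (k+1)^2:
  a_1 = (0 - 7)(1) / 1^2 = -7/1 = -7
  a_2 = (1 - 7)(-7) / 2^2 = 42/4 = 21/2
  a_3 = (2 - 7)(21/2) / 3^2 = (-105/2)/9 = -35/6
  a_4 = (3 - 7)(-35/6) / 4^2 = (70/3)/16 = 35/24
  a_5 = (4 - 7)(35/24) / 5^2 = (-35/8)/25 = -7/40
  a_6 = (5 - 7)(-7/40) / 6^2 = (7/20)/36 = 7/720
  a_7 = (6 - 7)(7/720) / 7^2 = (-7/720)/49 = -1/5040
Hence L_7(x) = -x^7/5040 + 7 x^6/720 - 7 x^5/40 + 35 x^4/24 - 35 x^3/6 + 21 x^2/2 - 7 x + 1.

L_7(x); series = -x^7/5040 + 7 x^6/720 - 7 x^5/40 + 35 x^4/24 - 35 x^3/6 + 21 x^2/2 - 7 x + 1


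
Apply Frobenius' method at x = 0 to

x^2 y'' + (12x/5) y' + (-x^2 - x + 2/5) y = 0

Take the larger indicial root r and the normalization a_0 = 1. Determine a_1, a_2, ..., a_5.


Write in Frobenius form y'' + (p(x)/x) y' + (q(x)/x^2) y = 0:
  p(x) = 12/5,  q(x) = -x^2 - x + 2/5.
Indicial equation: r(r-1) + (12/5) r + (2/5) = 0 -> roots r_1 = -2/5, r_2 = -1.
Take r = r_1 = -2/5. Let y(x) = x^r sum_{n>=0} a_n x^n with a_0 = 1.
Substitute y = x^r sum a_n x^n and match x^{r+n}. The recurrence is
  D(n) a_n - 1 a_{n-1} - 1 a_{n-2} = 0,  where D(n) = (r+n)(r+n-1) + (12/5)(r+n) + (2/5).
  a_n = [1 a_{n-1} + 1 a_{n-2}] / D(n).
Since the indicial polynomial factors as (r - r_1)(r - r_2), D(n) = (r_1 + n - r_1)(r_1 + n - r_2) = n(n + 3/5).
Evaluating step by step (a_0 = 1):
  n = 1: D(1) = 1(1 + 3/5) = 8/5; numerator = 1(1) = 1; a_1 = (1)/(8/5) = 5/8
  n = 2: D(2) = 2(2 + 3/5) = 26/5; numerator = 1(5/8) + 1(1) = 13/8; a_2 = (13/8)/(26/5) = 5/16
  n = 3: D(3) = 3(3 + 3/5) = 54/5; numerator = 1(5/16) + 1(5/8) = 15/16; a_3 = (15/16)/(54/5) = 25/288
  n = 4: D(4) = 4(4 + 3/5) = 92/5; numerator = 1(25/288) + 1(5/16) = 115/288; a_4 = (115/288)/(92/5) = 25/1152
  n = 5: D(5) = 5(5 + 3/5) = 28; numerator = 1(25/1152) + 1(25/288) = 125/1152; a_5 = (125/1152)/(28) = 125/32256

r = -2/5; a_0 = 1; a_1 = 5/8; a_2 = 5/16; a_3 = 25/288; a_4 = 25/1152; a_5 = 125/32256


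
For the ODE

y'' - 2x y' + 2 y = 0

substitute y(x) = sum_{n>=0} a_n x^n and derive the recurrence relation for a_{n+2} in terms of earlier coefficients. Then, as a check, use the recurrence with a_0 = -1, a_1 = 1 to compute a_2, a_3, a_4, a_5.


Substitute y = sum_n a_n x^n.
y''(x) has coefficient (n+2)(n+1) a_{n+2} at x^n;
-2 x y'(x) has coefficient -2 n a_n at x^n (shift);
2 y(x) has coefficient 2 a_n at x^n.
Matching x^n: (n+2)(n+1) a_{n+2} + (-2n + 2) a_n = 0.
Thus a_{n+2} = (2n - 2) / ((n+1)(n+2)) * a_n.

Check with a_0 = -1, a_1 = 1 (apply the recurrence for n = 0, 1, 2, 3): a_0 = -1, a_1 = 1, a_2 = 1, a_3 = 0, a_4 = 1/6, a_5 = 0.

a_(n+2) = (2n - 2) / ((n+1)(n+2)) * a_n; check: a_0 = -1, a_1 = 1, a_2 = 1, a_3 = 0, a_4 = 1/6, a_5 = 0


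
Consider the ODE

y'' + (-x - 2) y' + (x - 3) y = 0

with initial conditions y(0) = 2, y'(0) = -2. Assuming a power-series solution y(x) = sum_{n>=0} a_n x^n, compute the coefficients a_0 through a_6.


Ansatz: y(x) = sum_{n>=0} a_n x^n, so y'(x) = sum_{n>=1} n a_n x^(n-1) and y''(x) = sum_{n>=2} n(n-1) a_n x^(n-2).
Substitute into P(x) y'' + Q(x) y' + R(x) y = 0 with P(x) = 1, Q(x) = -x - 2, R(x) = x - 3, and match powers of x.
Initial conditions: a_0 = 2, a_1 = -2.
Setting the coefficient of each power of x to zero and solving order by order (substituting the coefficients already found):
  x^0: 2 a_2 - 2 a_1 - 3 a_0 = 0  ->  2 a_2 = 2 a_1 + 3 a_0 = 2  ->  a_2 = 1
  x^1: 6 a_3 - 4 a_2 - 4 a_1 + a_0 = 0  ->  6 a_3 = 4 a_2 + 4 a_1 - a_0 = -6  ->  a_3 = -1
  x^2: 12 a_4 - 6 a_3 - 5 a_2 + a_1 = 0  ->  12 a_4 = 6 a_3 + 5 a_2 - a_1 = 1  ->  a_4 = 1/12
  x^3: 20 a_5 - 8 a_4 - 6 a_3 + a_2 = 0  ->  20 a_5 = 8 a_4 + 6 a_3 - a_2 = -19/3  ->  a_5 = -19/60
  x^4: 30 a_6 - 10 a_5 - 7 a_4 + a_3 = 0  ->  30 a_6 = 10 a_5 + 7 a_4 - a_3 = -19/12  ->  a_6 = -19/360
Truncated series: y(x) = 2 - 2 x + x^2 - x^3 + (1/12) x^4 - (19/60) x^5 - (19/360) x^6 + O(x^7).

a_0 = 2; a_1 = -2; a_2 = 1; a_3 = -1; a_4 = 1/12; a_5 = -19/60; a_6 = -19/360


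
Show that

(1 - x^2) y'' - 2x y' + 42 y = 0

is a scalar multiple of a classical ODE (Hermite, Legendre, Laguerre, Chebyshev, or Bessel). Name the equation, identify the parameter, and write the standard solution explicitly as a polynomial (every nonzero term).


The equation is already in a standard form:  (1 - x^2) y'' - 2x y' + 42 y = 0.
This matches the Legendre equation (1 - x^2) y'' - 2x y' + n(n+1) y = 0 (note the -2x y' term) with n(n+1) = 42, so n = 6; the polynomial solution is P_6(x).
With y = sum_k a_k x^k, matching x^k gives (k+2)(k+1) a_{k+2} = [k(k+1) - n(n+1)] a_k = (k - 6)(k + 7) a_k. The right side vanishes at k = 6, so the series with the parity of 6 terminates at degree 6.
Standard normalization (P_n(1) = 1): leading coefficient (2n)!/(2^n (n!)^2) = 479001600/(64*518400) = 231/16, so a_6 = 231/16. Work downward with a_k = (k+1)(k+2) a_{k+2} / ((k - 6)(k + 7)):
  a_4 = (5)(6)(231/16) / ((4 - 6)(4 + 7)) = (3465/8)/(-22) = -315/16
  a_2 = (3)(4)(-315/16) / ((2 - 6)(2 + 7)) = (-945/4)/(-36) = 105/16
  a_0 = (1)(2)(105/16) / ((0 - 6)(0 + 7)) = (105/8)/(-42) = -5/16
Hence P_6(x) = 231 x^6/16 - 315 x^4/16 + 105 x^2/16 - 5/16.

P_6(x); series = 231 x^6/16 - 315 x^4/16 + 105 x^2/16 - 5/16


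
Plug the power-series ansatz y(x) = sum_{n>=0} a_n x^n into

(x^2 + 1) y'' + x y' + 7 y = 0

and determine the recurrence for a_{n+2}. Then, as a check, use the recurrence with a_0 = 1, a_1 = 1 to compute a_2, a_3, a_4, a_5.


Substitute y = sum_n a_n x^n.
(1 + 1 x^2) y'' contributes (n+2)(n+1) a_{n+2} + n(n-1) a_n at x^n.
x y'(x) contributes n a_n at x^n.
7 y(x) contributes 7 a_n at x^n.
Matching x^n: (n+2)(n+1) a_{n+2} + (n(n-1) + n + 7) a_n = 0.
Thus a_{n+2} = (-n(n-1) - n - 7) / ((n+1)(n+2)) * a_n.

Check with a_0 = 1, a_1 = 1 (apply the recurrence for n = 0, 1, 2, 3): a_0 = 1, a_1 = 1, a_2 = -7/2, a_3 = -4/3, a_4 = 77/24, a_5 = 16/15.

a_(n+2) = (-n(n-1) - n - 7) / ((n+1)(n+2)) * a_n; check: a_0 = 1, a_1 = 1, a_2 = -7/2, a_3 = -4/3, a_4 = 77/24, a_5 = 16/15


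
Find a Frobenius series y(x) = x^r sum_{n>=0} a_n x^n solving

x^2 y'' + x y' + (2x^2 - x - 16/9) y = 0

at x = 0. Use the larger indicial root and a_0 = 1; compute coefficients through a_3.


Write in Frobenius form y'' + (p(x)/x) y' + (q(x)/x^2) y = 0:
  p(x) = 1,  q(x) = 2x^2 - x - 16/9.
Indicial equation: r(r-1) + (1) r + (-16/9) = 0 -> roots r_1 = 4/3, r_2 = -4/3.
Take r = r_1 = 4/3. Let y(x) = x^r sum_{n>=0} a_n x^n with a_0 = 1.
Substitute y = x^r sum a_n x^n and match x^{r+n}. The recurrence is
  D(n) a_n - 1 a_{n-1} + 2 a_{n-2} = 0,  where D(n) = (r+n)(r+n-1) + (1)(r+n) + (-16/9).
  a_n = [1 a_{n-1} - 2 a_{n-2}] / D(n).
Since the indicial polynomial factors as (r - r_1)(r - r_2), D(n) = (r_1 + n - r_1)(r_1 + n - r_2) = n(n + 8/3).
Evaluating step by step (a_0 = 1):
  n = 1: D(1) = 1(1 + 8/3) = 11/3; numerator = 1(1) = 1; a_1 = (1)/(11/3) = 3/11
  n = 2: D(2) = 2(2 + 8/3) = 28/3; numerator = 1(3/11) - 2(1) = -19/11; a_2 = (-19/11)/(28/3) = -57/308
  n = 3: D(3) = 3(3 + 8/3) = 17; numerator = 1(-57/308) - 2(3/11) = -225/308; a_3 = (-225/308)/(17) = -225/5236

r = 4/3; a_0 = 1; a_1 = 3/11; a_2 = -57/308; a_3 = -225/5236
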